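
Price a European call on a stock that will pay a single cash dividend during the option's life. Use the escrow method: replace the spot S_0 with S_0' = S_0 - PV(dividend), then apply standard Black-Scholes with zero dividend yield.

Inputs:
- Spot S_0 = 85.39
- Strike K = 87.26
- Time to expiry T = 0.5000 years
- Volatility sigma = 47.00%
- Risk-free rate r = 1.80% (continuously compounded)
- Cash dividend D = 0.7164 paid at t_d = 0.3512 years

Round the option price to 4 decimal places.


Answer: Price = 10.4167

Derivation:
PV(D) = D * exp(-r * t_d) = 0.7164 * 0.99369834 = 0.71188549
S_0' = S_0 - PV(D) = 85.3900 - 0.71188549 = 84.67811451
d1 = (ln(S_0'/K) + (r + sigma^2/2)*T) / (sigma*sqrt(T)) = 0.10287655
d2 = d1 - sigma*sqrt(T) = -0.22946364
exp(-rT) = 0.99104038
N(d1) = 0.54096953; N(d2) = 0.40925429
C = S_0' * N(d1) - K * exp(-rT) * N(d2) = 84.67811451 * 0.54096953 - 87.2600 * 0.99104038 * 0.40925429 = 10.4167


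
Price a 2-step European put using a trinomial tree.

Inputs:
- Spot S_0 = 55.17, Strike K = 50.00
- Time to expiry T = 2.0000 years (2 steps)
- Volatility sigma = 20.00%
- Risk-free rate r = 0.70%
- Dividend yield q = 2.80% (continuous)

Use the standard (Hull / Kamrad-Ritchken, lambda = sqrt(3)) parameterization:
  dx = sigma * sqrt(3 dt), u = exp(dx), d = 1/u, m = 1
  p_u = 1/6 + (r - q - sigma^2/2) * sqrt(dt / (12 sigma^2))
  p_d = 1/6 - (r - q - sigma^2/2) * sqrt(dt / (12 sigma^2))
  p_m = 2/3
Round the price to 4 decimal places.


dt = T/N = 1.000000; dx = sigma*sqrt(3*dt) = 0.346410
u = exp(dx) = 1.413982; d = 1/u = 0.707222
p_u = 0.107488, p_m = 0.666667, p_d = 0.225845
Discount per step: exp(-r*dt) = 0.993024
Stock lattice S(k, j) with j the centered position index:
  k=0: S(0,+0) = 55.1700
  k=1: S(1,-1) = 39.0175; S(1,+0) = 55.1700; S(1,+1) = 78.0094
  k=2: S(2,-2) = 27.5940; S(2,-1) = 39.0175; S(2,+0) = 55.1700; S(2,+1) = 78.0094; S(2,+2) = 110.3039
Terminal payoffs V(N, j) = max(K - S_T, 0):
  V(2,-2) = 22.405982; V(2,-1) = 10.982543; V(2,+0) = 0.000000; V(2,+1) = 0.000000; V(2,+2) = 0.000000
Backward induction: V(k, j) = exp(-r*dt) * [p_u * V(k+1, j+1) + p_m * V(k+1, j) + p_d * V(k+1, j-1)]
  V(1,-1) = exp(-r*dt) * [p_u*0.000000 + p_m*10.982543 + p_d*22.405982] = 12.295605
  V(1,+0) = exp(-r*dt) * [p_u*0.000000 + p_m*0.000000 + p_d*10.982543] = 2.463051
  V(1,+1) = exp(-r*dt) * [p_u*0.000000 + p_m*0.000000 + p_d*0.000000] = 0.000000
  V(0,+0) = exp(-r*dt) * [p_u*0.000000 + p_m*2.463051 + p_d*12.295605] = 4.388111

Answer: Price = V(0,0) = 4.3881


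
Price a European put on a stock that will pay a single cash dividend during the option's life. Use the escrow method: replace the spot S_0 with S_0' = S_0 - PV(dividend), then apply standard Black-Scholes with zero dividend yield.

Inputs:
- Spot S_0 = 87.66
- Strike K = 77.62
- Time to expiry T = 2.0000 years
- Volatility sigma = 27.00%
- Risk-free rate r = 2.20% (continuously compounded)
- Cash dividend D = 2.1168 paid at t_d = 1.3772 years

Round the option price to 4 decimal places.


Answer: Price = 7.2554

Derivation:
PV(D) = D * exp(-r * t_d) = 2.1168 * 0.97015600 = 2.05362621
S_0' = S_0 - PV(D) = 87.6600 - 2.05362621 = 85.60637379
d1 = (ln(S_0'/K) + (r + sigma^2/2)*T) / (sigma*sqrt(T)) = 0.56263338
d2 = d1 - sigma*sqrt(T) = 0.18079572
exp(-rT) = 0.95695396
N(-d1) = 0.28684228; N(-d2) = 0.42826396
P = K * exp(-rT) * N(-d2) - S_0' * N(-d1) = 77.6200 * 0.95695396 * 0.42826396 - 85.60637379 * 0.28684228 = 7.2554


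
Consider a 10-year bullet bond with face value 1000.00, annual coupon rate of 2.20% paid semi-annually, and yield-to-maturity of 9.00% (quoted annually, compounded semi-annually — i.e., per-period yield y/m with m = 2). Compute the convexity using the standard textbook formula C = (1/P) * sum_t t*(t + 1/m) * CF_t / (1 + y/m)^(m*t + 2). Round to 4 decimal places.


Coupon per period c = face * coupon_rate / m = 11.000000
Periods per year m = 2; per-period yield y/m = 0.045000
Number of cashflows N = 20
Cashflows (t years, CF_t, discount factor 1/(1+y/m)^(m*t), PV):
  t = 0.5000: CF_t = 11.000000, DF = 0.956938, PV = 10.526316
  t = 1.0000: CF_t = 11.000000, DF = 0.915730, PV = 10.073029
  t = 1.5000: CF_t = 11.000000, DF = 0.876297, PV = 9.639263
  t = 2.0000: CF_t = 11.000000, DF = 0.838561, PV = 9.224175
  t = 2.5000: CF_t = 11.000000, DF = 0.802451, PV = 8.826962
  t = 3.0000: CF_t = 11.000000, DF = 0.767896, PV = 8.446853
  t = 3.5000: CF_t = 11.000000, DF = 0.734828, PV = 8.083113
  t = 4.0000: CF_t = 11.000000, DF = 0.703185, PV = 7.735036
  t = 4.5000: CF_t = 11.000000, DF = 0.672904, PV = 7.401949
  t = 5.0000: CF_t = 11.000000, DF = 0.643928, PV = 7.083205
  t = 5.5000: CF_t = 11.000000, DF = 0.616199, PV = 6.778186
  t = 6.0000: CF_t = 11.000000, DF = 0.589664, PV = 6.486303
  t = 6.5000: CF_t = 11.000000, DF = 0.564272, PV = 6.206988
  t = 7.0000: CF_t = 11.000000, DF = 0.539973, PV = 5.939701
  t = 7.5000: CF_t = 11.000000, DF = 0.516720, PV = 5.683925
  t = 8.0000: CF_t = 11.000000, DF = 0.494469, PV = 5.439163
  t = 8.5000: CF_t = 11.000000, DF = 0.473176, PV = 5.204940
  t = 9.0000: CF_t = 11.000000, DF = 0.452800, PV = 4.980804
  t = 9.5000: CF_t = 11.000000, DF = 0.433302, PV = 4.766320
  t = 10.0000: CF_t = 1011.000000, DF = 0.414643, PV = 419.203931
Price P = sum_t PV_t = 557.730161
Convexity numerator sum_t t*(t + 1/m) * CF_t / (1+y/m)^(m*t + 2):
  t = 0.5000: term = 4.819631
  t = 1.0000: term = 13.836262
  t = 1.5000: term = 26.480885
  t = 2.0000: term = 42.234266
  t = 2.5000: term = 60.623348
  t = 3.0000: term = 81.217882
  t = 3.5000: term = 103.627282
  t = 4.0000: term = 127.497681
  t = 4.5000: term = 152.509188
  t = 5.0000: term = 178.373319
  t = 5.5000: term = 204.830606
  t = 6.0000: term = 231.648358
  t = 6.5000: term = 258.618581
  t = 7.0000: term = 285.556034
  t = 7.5000: term = 312.296414
  t = 8.0000: term = 338.694676
  t = 8.5000: term = 364.623455
  t = 9.0000: term = 389.971610
  t = 9.5000: term = 414.642860
  t = 10.0000: term = 40307.147519
Convexity = (1/P) * sum = 43899.249856 / 557.730161 = 78.710554

Answer: Convexity = 78.7106


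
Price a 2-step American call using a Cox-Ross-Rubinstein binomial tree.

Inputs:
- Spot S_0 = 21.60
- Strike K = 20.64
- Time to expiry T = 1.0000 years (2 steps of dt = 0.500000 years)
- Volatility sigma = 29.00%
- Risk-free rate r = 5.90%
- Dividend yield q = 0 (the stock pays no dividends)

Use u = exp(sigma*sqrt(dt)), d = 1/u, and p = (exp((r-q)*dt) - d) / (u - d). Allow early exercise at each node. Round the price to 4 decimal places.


dt = T/N = 0.500000
u = exp(sigma*sqrt(dt)) = 1.227600; d = 1/u = 0.814598
p = (exp((r-q)*dt) - d) / (u - d) = 0.521406
Discount per step: exp(-r*dt) = 0.970931
Stock lattice S(k, i) with i counting down-moves:
  k=0: S(0,0) = 21.6000
  k=1: S(1,0) = 26.5162; S(1,1) = 17.5953
  k=2: S(2,0) = 32.5512; S(2,1) = 21.6000; S(2,2) = 14.3331
Terminal payoffs V(N, i) = max(S_T - K, 0):
  V(2,0) = 11.911233; V(2,1) = 0.960000; V(2,2) = 0.000000
Backward induction: V(k, i) = exp(-r*dt) * [p * V(k+1, i) + (1-p) * V(k+1, i+1)]; then take max(V_cont, immediate exercise) for American.
  V(1,0) = exp(-r*dt) * [p*11.911233 + (1-p)*0.960000] = 6.476145; exercise = 5.876158; V(1,0) = max -> 6.476145
  V(1,1) = exp(-r*dt) * [p*0.960000 + (1-p)*0.000000] = 0.485999; exercise = 0.000000; V(1,1) = max -> 0.485999
  V(0,0) = exp(-r*dt) * [p*6.476145 + (1-p)*0.485999] = 3.504377; exercise = 0.960000; V(0,0) = max -> 3.504377

Answer: Price = V(0,0) = 3.5044


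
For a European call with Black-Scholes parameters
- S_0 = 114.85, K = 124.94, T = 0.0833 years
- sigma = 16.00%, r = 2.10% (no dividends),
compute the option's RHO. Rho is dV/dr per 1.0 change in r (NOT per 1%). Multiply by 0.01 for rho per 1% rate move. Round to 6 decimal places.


d1 = -1.7625226918; d2 = -1.8087014748
phi(d1) = 0.0844005254; exp(-qT) = 1.0000000000; exp(-rT) = 0.9982522291
N(d2) = 0.0352486969
Rho = K*T*exp(-rT)*N(d2) = 124.9400 * 0.0833 * 0.9982522291 * 0.0352486969 = 0.366210

Answer: Rho = 0.366210


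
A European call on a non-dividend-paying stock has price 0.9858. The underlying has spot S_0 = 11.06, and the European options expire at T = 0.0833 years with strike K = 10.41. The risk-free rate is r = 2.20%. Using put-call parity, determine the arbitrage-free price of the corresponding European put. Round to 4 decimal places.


Put-call parity: C - P = S_0 * exp(-qT) - K * exp(-rT).
S_0 * exp(-qT) = 11.0600 * 1.00000000 = 11.06000000
K * exp(-rT) = 10.4100 * 0.99816908 = 10.39094010
P = C - S*exp(-qT) + K*exp(-rT)
P = 0.9858 - 11.06000000 + 10.39094010 = 0.3167

Answer: Put price = 0.3167


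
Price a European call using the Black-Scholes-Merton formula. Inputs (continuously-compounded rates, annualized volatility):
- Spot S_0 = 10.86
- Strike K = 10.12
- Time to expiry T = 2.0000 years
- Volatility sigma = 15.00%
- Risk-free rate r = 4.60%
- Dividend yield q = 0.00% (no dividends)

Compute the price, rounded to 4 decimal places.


Answer: Price = 1.8994

Derivation:
d1 = (ln(S/K) + (r - q + 0.5*sigma^2) * T) / (sigma * sqrt(T)) = 0.87244084
d2 = d1 - sigma * sqrt(T) = 0.66030881
exp(-rT) = 0.91210515; exp(-qT) = 1.00000000
C = S_0 * exp(-qT) * N(d1) - K * exp(-rT) * N(d2)
N(d1) = 0.80851604; N(d2) = 0.74547216
C = 10.8600 * 1.00000000 * 0.80851604 - 10.1200 * 0.91210515 * 0.74547216 = 1.8994


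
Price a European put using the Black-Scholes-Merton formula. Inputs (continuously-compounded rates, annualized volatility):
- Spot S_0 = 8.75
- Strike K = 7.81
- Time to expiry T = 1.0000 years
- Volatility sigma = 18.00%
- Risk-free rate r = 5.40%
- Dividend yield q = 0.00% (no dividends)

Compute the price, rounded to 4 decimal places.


d1 = (ln(S/K) + (r - q + 0.5*sigma^2) * T) / (sigma * sqrt(T)) = 1.02138187
d2 = d1 - sigma * sqrt(T) = 0.84138187
exp(-rT) = 0.94743211; exp(-qT) = 1.00000000
P = K * exp(-rT) * N(-d2) - S_0 * exp(-qT) * N(-d1)
N(-d1) = 0.15353678; N(-d2) = 0.20006702
P = 7.8100 * 0.94743211 * 0.20006702 - 8.7500 * 1.00000000 * 0.15353678 = 0.1369

Answer: Price = 0.1369


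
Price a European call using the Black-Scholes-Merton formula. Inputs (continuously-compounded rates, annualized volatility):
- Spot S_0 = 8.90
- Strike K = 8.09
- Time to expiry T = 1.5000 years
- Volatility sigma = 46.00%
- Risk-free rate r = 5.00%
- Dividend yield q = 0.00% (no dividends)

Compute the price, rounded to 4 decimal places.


Answer: Price = 2.5970

Derivation:
d1 = (ln(S/K) + (r - q + 0.5*sigma^2) * T) / (sigma * sqrt(T)) = 0.58419007
d2 = d1 - sigma * sqrt(T) = 0.02080743
exp(-rT) = 0.92774349; exp(-qT) = 1.00000000
C = S_0 * exp(-qT) * N(d1) - K * exp(-rT) * N(d2)
N(d1) = 0.72045378; N(d2) = 0.50830037
C = 8.9000 * 1.00000000 * 0.72045378 - 8.0900 * 0.92774349 * 0.50830037 = 2.5970


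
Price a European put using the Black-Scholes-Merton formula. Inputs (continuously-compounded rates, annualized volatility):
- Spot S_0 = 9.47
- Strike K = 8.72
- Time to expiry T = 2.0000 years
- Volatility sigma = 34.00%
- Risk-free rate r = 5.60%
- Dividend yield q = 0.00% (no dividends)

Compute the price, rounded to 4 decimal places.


d1 = (ln(S/K) + (r - q + 0.5*sigma^2) * T) / (sigma * sqrt(T)) = 0.64494309
d2 = d1 - sigma * sqrt(T) = 0.16411048
exp(-rT) = 0.89404426; exp(-qT) = 1.00000000
P = K * exp(-rT) * N(-d2) - S_0 * exp(-qT) * N(-d1)
N(-d1) = 0.25948203; N(-d2) = 0.43482209
P = 8.7200 * 0.89404426 * 0.43482209 - 9.4700 * 1.00000000 * 0.25948203 = 0.9326

Answer: Price = 0.9326


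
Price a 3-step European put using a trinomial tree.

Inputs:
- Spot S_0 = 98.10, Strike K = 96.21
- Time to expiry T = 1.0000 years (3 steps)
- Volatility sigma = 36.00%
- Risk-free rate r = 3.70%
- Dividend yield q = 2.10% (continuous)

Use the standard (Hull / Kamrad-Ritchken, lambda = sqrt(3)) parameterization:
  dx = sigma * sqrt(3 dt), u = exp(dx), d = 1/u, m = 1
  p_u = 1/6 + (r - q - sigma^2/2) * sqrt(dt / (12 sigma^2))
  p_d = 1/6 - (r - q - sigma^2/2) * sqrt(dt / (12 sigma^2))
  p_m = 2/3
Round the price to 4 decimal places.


Answer: Price = V(0,0) = 10.9232

Derivation:
dt = T/N = 0.333333; dx = sigma*sqrt(3*dt) = 0.360000
u = exp(dx) = 1.433329; d = 1/u = 0.697676
p_u = 0.144074, p_m = 0.666667, p_d = 0.189259
Discount per step: exp(-r*dt) = 0.987742
Stock lattice S(k, j) with j the centered position index:
  k=0: S(0,+0) = 98.1000
  k=1: S(1,-1) = 68.4420; S(1,+0) = 98.1000; S(1,+1) = 140.6096
  k=2: S(2,-2) = 47.7504; S(2,-1) = 68.4420; S(2,+0) = 98.1000; S(2,+1) = 140.6096; S(2,+2) = 201.5399
  k=3: S(3,-3) = 33.3143; S(3,-2) = 47.7504; S(3,-1) = 68.4420; S(3,+0) = 98.1000; S(3,+1) = 140.6096; S(3,+2) = 201.5399; S(3,+3) = 288.8731
Terminal payoffs V(N, j) = max(K - S_T, 0):
  V(3,-3) = 62.895679; V(3,-2) = 48.459604; V(3,-1) = 27.767952; V(3,+0) = 0.000000; V(3,+1) = 0.000000; V(3,+2) = 0.000000; V(3,+3) = 0.000000
Backward induction: V(k, j) = exp(-r*dt) * [p_u * V(k+1, j+1) + p_m * V(k+1, j) + p_d * V(k+1, j-1)]
  V(2,-2) = exp(-r*dt) * [p_u*27.767952 + p_m*48.459604 + p_d*62.895679] = 47.619688
  V(2,-1) = exp(-r*dt) * [p_u*0.000000 + p_m*27.767952 + p_d*48.459604] = 27.344065
  V(2,+0) = exp(-r*dt) * [p_u*0.000000 + p_m*0.000000 + p_d*27.767952] = 5.190924
  V(2,+1) = exp(-r*dt) * [p_u*0.000000 + p_m*0.000000 + p_d*0.000000] = 0.000000
  V(2,+2) = exp(-r*dt) * [p_u*0.000000 + p_m*0.000000 + p_d*0.000000] = 0.000000
  V(1,-1) = exp(-r*dt) * [p_u*5.190924 + p_m*27.344065 + p_d*47.619688] = 27.646635
  V(1,+0) = exp(-r*dt) * [p_u*0.000000 + p_m*5.190924 + p_d*27.344065] = 8.529880
  V(1,+1) = exp(-r*dt) * [p_u*0.000000 + p_m*0.000000 + p_d*5.190924] = 0.970388
  V(0,+0) = exp(-r*dt) * [p_u*0.970388 + p_m*8.529880 + p_d*27.646635] = 10.923222


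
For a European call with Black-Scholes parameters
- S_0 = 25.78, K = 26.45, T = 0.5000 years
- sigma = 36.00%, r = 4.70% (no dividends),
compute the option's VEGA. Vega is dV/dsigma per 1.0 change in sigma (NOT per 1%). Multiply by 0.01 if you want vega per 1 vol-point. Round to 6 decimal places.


d1 = 0.1188050927; d2 = -0.1357533485
phi(d1) = 0.3961367266; exp(-qT) = 1.0000000000; exp(-rT) = 0.9767739747
Vega = S * exp(-qT) * phi(d1) * sqrt(T) = 25.7800 * 1.0000000000 * 0.3961367266 * 0.7071067812 = 7.221261

Answer: Vega = 7.221261


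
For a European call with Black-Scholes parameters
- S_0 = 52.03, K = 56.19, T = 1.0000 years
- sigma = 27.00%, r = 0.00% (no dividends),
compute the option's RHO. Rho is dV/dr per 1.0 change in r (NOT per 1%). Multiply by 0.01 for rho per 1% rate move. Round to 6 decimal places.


Answer: Rho = 18.952076

Derivation:
d1 = -0.1498827030; d2 = -0.4198827030
phi(d1) = 0.3944862689; exp(-qT) = 1.0000000000; exp(-rT) = 1.0000000000
N(d2) = 0.3372855721
Rho = K*T*exp(-rT)*N(d2) = 56.1900 * 1.0000 * 1.0000000000 * 0.3372855721 = 18.952076


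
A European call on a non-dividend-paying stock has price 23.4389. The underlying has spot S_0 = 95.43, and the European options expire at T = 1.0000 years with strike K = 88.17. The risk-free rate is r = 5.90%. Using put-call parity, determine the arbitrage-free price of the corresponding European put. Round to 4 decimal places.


Put-call parity: C - P = S_0 * exp(-qT) - K * exp(-rT).
S_0 * exp(-qT) = 95.4300 * 1.00000000 = 95.43000000
K * exp(-rT) = 88.1700 * 0.94270677 = 83.11845584
P = C - S*exp(-qT) + K*exp(-rT)
P = 23.4389 - 95.43000000 + 83.11845584 = 11.1274

Answer: Put price = 11.1274


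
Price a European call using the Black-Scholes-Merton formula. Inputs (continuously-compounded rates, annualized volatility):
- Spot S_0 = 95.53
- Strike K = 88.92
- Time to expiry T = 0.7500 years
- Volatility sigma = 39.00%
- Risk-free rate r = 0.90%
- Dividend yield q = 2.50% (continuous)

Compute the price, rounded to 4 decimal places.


d1 = (ln(S/K) + (r - q + 0.5*sigma^2) * T) / (sigma * sqrt(T)) = 0.34564257
d2 = d1 - sigma * sqrt(T) = 0.00789266
exp(-rT) = 0.99327273; exp(-qT) = 0.98142469
C = S_0 * exp(-qT) * N(d1) - K * exp(-rT) * N(d2)
N(d1) = 0.63519432; N(d2) = 0.50314868
C = 95.5300 * 0.98142469 * 0.63519432 - 88.9200 * 0.99327273 * 0.50314868 = 15.1140

Answer: Price = 15.1140


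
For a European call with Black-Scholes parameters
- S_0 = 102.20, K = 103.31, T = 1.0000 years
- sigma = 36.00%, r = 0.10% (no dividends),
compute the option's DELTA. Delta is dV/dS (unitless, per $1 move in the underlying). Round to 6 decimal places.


d1 = 0.1527708359; d2 = -0.2072291641
phi(d1) = 0.3943138957; exp(-qT) = 1.0000000000; exp(-rT) = 0.9990004998
N(d1) = 0.5607105013
Delta = exp(-qT) * N(d1) = 1.0000000000 * 0.5607105013 = 0.560711

Answer: Delta = 0.560711


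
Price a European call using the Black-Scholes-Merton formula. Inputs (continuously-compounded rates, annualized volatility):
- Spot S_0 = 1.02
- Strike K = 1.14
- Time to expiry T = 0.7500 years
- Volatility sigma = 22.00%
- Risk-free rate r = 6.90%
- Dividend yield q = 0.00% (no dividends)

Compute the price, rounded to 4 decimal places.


Answer: Price = 0.0524

Derivation:
d1 = (ln(S/K) + (r - q + 0.5*sigma^2) * T) / (sigma * sqrt(T)) = -0.21690333
d2 = d1 - sigma * sqrt(T) = -0.40742892
exp(-rT) = 0.94956623; exp(-qT) = 1.00000000
C = S_0 * exp(-qT) * N(d1) - K * exp(-rT) * N(d2)
N(d1) = 0.41414184; N(d2) = 0.34184649
C = 1.0200 * 1.00000000 * 0.41414184 - 1.1400 * 0.94956623 * 0.34184649 = 0.0524


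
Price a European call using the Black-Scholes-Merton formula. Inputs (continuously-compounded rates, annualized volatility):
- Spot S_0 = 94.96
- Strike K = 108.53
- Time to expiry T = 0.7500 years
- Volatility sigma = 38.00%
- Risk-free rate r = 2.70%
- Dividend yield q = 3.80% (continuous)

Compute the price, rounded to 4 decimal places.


Answer: Price = 7.1240

Derivation:
d1 = (ln(S/K) + (r - q + 0.5*sigma^2) * T) / (sigma * sqrt(T)) = -0.26640425
d2 = d1 - sigma * sqrt(T) = -0.59549390
exp(-rT) = 0.97995365; exp(-qT) = 0.97190229
C = S_0 * exp(-qT) * N(d1) - K * exp(-rT) * N(d2)
N(d1) = 0.39496395; N(d2) = 0.27575669
C = 94.9600 * 0.97190229 * 0.39496395 - 108.5300 * 0.97995365 * 0.27575669 = 7.1240


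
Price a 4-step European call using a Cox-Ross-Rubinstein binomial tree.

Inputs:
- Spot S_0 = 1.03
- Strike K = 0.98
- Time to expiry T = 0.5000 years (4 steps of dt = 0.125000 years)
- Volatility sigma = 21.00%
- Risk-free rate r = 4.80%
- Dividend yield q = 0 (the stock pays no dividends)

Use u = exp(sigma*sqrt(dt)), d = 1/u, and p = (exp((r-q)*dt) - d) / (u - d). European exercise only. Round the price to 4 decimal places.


Answer: Price = V(0,0) = 0.1047

Derivation:
dt = T/N = 0.125000
u = exp(sigma*sqrt(dt)) = 1.077072; d = 1/u = 0.928443
p = (exp((r-q)*dt) - d) / (u - d) = 0.521937
Discount per step: exp(-r*dt) = 0.994018
Stock lattice S(k, i) with i counting down-moves:
  k=0: S(0,0) = 1.0300
  k=1: S(1,0) = 1.1094; S(1,1) = 0.9563
  k=2: S(2,0) = 1.1949; S(2,1) = 1.0300; S(2,2) = 0.8879
  k=3: S(3,0) = 1.2870; S(3,1) = 1.1094; S(3,2) = 0.9563; S(3,3) = 0.8243
  k=4: S(4,0) = 1.3862; S(4,1) = 1.1949; S(4,2) = 1.0300; S(4,3) = 0.8879; S(4,4) = 0.7653
Terminal payoffs V(N, i) = max(S_T - K, 0):
  V(4,0) = 0.406169; V(4,1) = 0.214887; V(4,2) = 0.050000; V(4,3) = 0.000000; V(4,4) = 0.000000
Backward induction: V(k, i) = exp(-r*dt) * [p * V(k+1, i) + (1-p) * V(k+1, i+1)].
  V(3,0) = exp(-r*dt) * [p*0.406169 + (1-p)*0.214887] = 0.312841
  V(3,1) = exp(-r*dt) * [p*0.214887 + (1-p)*0.050000] = 0.135247
  V(3,2) = exp(-r*dt) * [p*0.050000 + (1-p)*0.000000] = 0.025941
  V(3,3) = exp(-r*dt) * [p*0.000000 + (1-p)*0.000000] = 0.000000
  V(2,0) = exp(-r*dt) * [p*0.312841 + (1-p)*0.135247] = 0.226576
  V(2,1) = exp(-r*dt) * [p*0.135247 + (1-p)*0.025941] = 0.082495
  V(2,2) = exp(-r*dt) * [p*0.025941 + (1-p)*0.000000] = 0.013458
  V(1,0) = exp(-r*dt) * [p*0.226576 + (1-p)*0.082495] = 0.156753
  V(1,1) = exp(-r*dt) * [p*0.082495 + (1-p)*0.013458] = 0.049195
  V(0,0) = exp(-r*dt) * [p*0.156753 + (1-p)*0.049195] = 0.104704


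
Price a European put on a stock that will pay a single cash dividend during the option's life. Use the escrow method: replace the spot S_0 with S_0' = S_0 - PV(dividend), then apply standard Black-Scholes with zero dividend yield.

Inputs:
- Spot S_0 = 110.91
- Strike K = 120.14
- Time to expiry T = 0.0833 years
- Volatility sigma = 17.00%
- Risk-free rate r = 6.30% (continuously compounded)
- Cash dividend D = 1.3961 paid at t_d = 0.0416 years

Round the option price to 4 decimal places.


PV(D) = D * exp(-r * t_d) = 1.3961 * 0.99738263 = 1.39244589
S_0' = S_0 - PV(D) = 110.9100 - 1.39244589 = 109.51755411
d1 = (ln(S_0'/K) + (r + sigma^2/2)*T) / (sigma*sqrt(T)) = -1.75525063
d2 = d1 - sigma*sqrt(T) = -1.80431559
exp(-rT) = 0.99476585
N(-d1) = 0.96039178; N(-d2) = 0.96440908
P = K * exp(-rT) * N(-d2) - S_0' * N(-d1) = 120.1400 * 0.99476585 * 0.96440908 - 109.51755411 * 0.96039178 = 10.0779

Answer: Price = 10.0779


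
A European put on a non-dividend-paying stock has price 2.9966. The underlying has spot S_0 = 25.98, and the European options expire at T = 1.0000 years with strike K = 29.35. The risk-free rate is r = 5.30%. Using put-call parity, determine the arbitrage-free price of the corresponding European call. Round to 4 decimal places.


Put-call parity: C - P = S_0 * exp(-qT) - K * exp(-rT).
S_0 * exp(-qT) = 25.9800 * 1.00000000 = 25.98000000
K * exp(-rT) = 29.3500 * 0.94838001 = 27.83495337
C = P + S*exp(-qT) - K*exp(-rT)
C = 2.9966 + 25.98000000 - 27.83495337 = 1.1416

Answer: Call price = 1.1416


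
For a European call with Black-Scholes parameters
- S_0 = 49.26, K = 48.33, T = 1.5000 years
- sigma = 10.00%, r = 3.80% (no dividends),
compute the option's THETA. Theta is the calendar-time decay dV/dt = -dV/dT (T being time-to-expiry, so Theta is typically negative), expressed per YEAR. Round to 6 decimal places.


d1 = 0.6822637823; d2 = 0.5597892952
phi(d1) = 0.3161051184; exp(-qT) = 1.0000000000; exp(-rT) = 0.9445940694
Theta = -S*exp(-qT)*phi(d1)*sigma/(2*sqrt(T)) - r*K*exp(-rT)*N(d2) + q*S*exp(-qT)*N(d1)
N(d1) = 0.7524639150; N(d2) = 0.7121884169; sqrt(T) = 1.2247448714
Term 1 = -49.2600 * 1.0000000000 * 0.3161051184 * 0.1000 / (2 * 1.2247448714) = -0.6356972173
Term 2 = -0.0380 * 48.3300 * 0.9445940694 * 0.7121884169 = -1.2354936348
Term 3 = 0 (no dividend yield, q = 0)
Theta = -0.6356972173 + (-1.2354936348) + (0.0000000000) = -1.871191

Answer: Theta = -1.871191


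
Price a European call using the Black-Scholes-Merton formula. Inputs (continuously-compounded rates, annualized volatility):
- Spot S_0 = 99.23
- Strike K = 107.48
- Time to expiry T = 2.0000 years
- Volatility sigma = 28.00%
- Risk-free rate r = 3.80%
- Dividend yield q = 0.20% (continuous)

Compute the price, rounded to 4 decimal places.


Answer: Price = 15.1858

Derivation:
d1 = (ln(S/K) + (r - q + 0.5*sigma^2) * T) / (sigma * sqrt(T)) = 0.17812930
d2 = d1 - sigma * sqrt(T) = -0.21785050
exp(-rT) = 0.92681621; exp(-qT) = 0.99600799
C = S_0 * exp(-qT) * N(d1) - K * exp(-rT) * N(d2)
N(d1) = 0.57068928; N(d2) = 0.41377280
C = 99.2300 * 0.99600799 * 0.57068928 - 107.4800 * 0.92681621 * 0.41377280 = 15.1858


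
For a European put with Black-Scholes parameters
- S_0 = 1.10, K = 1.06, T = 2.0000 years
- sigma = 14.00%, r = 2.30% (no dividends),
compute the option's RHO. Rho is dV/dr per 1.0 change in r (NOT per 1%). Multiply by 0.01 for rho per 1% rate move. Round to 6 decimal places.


Answer: Rho = -0.757886

Derivation:
d1 = 0.5184167088; d2 = 0.3204268101
phi(d1) = 0.3487791116; exp(-qT) = 1.0000000000; exp(-rT) = 0.9550419622
N(-d2) = 0.3743224023
Rho = -K*T*exp(-rT)*N(-d2) = -1.0600 * 2.0000 * 0.9550419622 * 0.3743224023 = -0.757886


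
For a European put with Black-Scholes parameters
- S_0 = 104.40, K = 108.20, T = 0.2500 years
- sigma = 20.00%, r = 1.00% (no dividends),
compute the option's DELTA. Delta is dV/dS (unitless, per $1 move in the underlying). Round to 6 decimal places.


d1 = -0.2825169096; d2 = -0.3825169096
phi(d1) = 0.3833348325; exp(-qT) = 1.0000000000; exp(-rT) = 0.9975031224
N(-d1) = 0.6112264088
Delta = -exp(-qT) * N(-d1) = -1.0000000000 * 0.6112264088 = -0.611226

Answer: Delta = -0.611226


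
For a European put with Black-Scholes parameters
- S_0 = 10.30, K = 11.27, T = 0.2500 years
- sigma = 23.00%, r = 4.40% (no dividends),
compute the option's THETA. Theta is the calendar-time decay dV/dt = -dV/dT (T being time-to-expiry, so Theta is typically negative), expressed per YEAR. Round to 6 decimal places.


Answer: Theta = -0.396757

Derivation:
d1 = -0.6294602854; d2 = -0.7444602854
phi(d1) = 0.3272441801; exp(-qT) = 1.0000000000; exp(-rT) = 0.9890602788
Theta = -S*exp(-qT)*phi(d1)*sigma/(2*sqrt(T)) + r*K*exp(-rT)*N(-d2) - q*S*exp(-qT)*N(-d1)
N(-d1) = 0.7354761194; N(-d2) = 0.7717009704; sqrt(T) = 0.5000000000
Term 1 = -10.3000 * 1.0000000000 * 0.3272441801 * 0.2300 / (2 * 0.5000000000) = -0.7752414627
Term 2 = 0.0440 * 11.2700 * 0.9890602788 * 0.7717009704 = 0.3784847623
Term 3 = 0 (no dividend yield, q = 0)
Theta = -0.7752414627 + (0.3784847623) + (0.0000000000) = -0.396757


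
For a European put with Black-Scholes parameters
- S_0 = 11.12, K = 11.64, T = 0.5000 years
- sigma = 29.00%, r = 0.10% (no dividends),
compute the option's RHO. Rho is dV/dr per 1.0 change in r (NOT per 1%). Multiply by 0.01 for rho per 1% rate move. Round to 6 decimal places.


d1 = -0.1179022702; d2 = -0.3229632367
phi(d1) = 0.3961790570; exp(-qT) = 1.0000000000; exp(-rT) = 0.9995001250
N(-d2) = 0.6266384579
Rho = -K*T*exp(-rT)*N(-d2) = -11.6400 * 0.5000 * 0.9995001250 * 0.6266384579 = -3.645213

Answer: Rho = -3.645213


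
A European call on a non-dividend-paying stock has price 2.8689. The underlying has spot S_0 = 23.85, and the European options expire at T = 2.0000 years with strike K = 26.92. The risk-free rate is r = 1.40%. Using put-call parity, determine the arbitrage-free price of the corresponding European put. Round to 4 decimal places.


Put-call parity: C - P = S_0 * exp(-qT) - K * exp(-rT).
S_0 * exp(-qT) = 23.8500 * 1.00000000 = 23.85000000
K * exp(-rT) = 26.9200 * 0.97238837 = 26.17669483
P = C - S*exp(-qT) + K*exp(-rT)
P = 2.8689 - 23.85000000 + 26.17669483 = 5.1956

Answer: Put price = 5.1956


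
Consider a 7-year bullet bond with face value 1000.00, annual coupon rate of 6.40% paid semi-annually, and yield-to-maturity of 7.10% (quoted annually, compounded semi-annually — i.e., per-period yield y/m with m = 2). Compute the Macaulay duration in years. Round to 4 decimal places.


Coupon per period c = face * coupon_rate / m = 32.000000
Periods per year m = 2; per-period yield y/m = 0.035500
Number of cashflows N = 14
Cashflows (t years, CF_t, discount factor 1/(1+y/m)^(m*t), PV):
  t = 0.5000: CF_t = 32.000000, DF = 0.965717, PV = 30.902945
  t = 1.0000: CF_t = 32.000000, DF = 0.932609, PV = 29.843501
  t = 1.5000: CF_t = 32.000000, DF = 0.900637, PV = 28.820378
  t = 2.0000: CF_t = 32.000000, DF = 0.869760, PV = 27.832330
  t = 2.5000: CF_t = 32.000000, DF = 0.839942, PV = 26.878156
  t = 3.0000: CF_t = 32.000000, DF = 0.811147, PV = 25.956693
  t = 3.5000: CF_t = 32.000000, DF = 0.783338, PV = 25.066821
  t = 4.0000: CF_t = 32.000000, DF = 0.756483, PV = 24.207456
  t = 4.5000: CF_t = 32.000000, DF = 0.730549, PV = 23.377553
  t = 5.0000: CF_t = 32.000000, DF = 0.705503, PV = 22.576101
  t = 5.5000: CF_t = 32.000000, DF = 0.681316, PV = 21.802126
  t = 6.0000: CF_t = 32.000000, DF = 0.657959, PV = 21.054685
  t = 6.5000: CF_t = 32.000000, DF = 0.635402, PV = 20.332868
  t = 7.0000: CF_t = 1032.000000, DF = 0.613619, PV = 633.254453
Price P = sum_t PV_t = 961.906065
Macaulay numerator sum_t t * PV_t:
  t * PV_t at t = 0.5000: 15.451473
  t * PV_t at t = 1.0000: 29.843501
  t * PV_t at t = 1.5000: 43.230567
  t * PV_t at t = 2.0000: 55.664660
  t * PV_t at t = 2.5000: 67.195389
  t * PV_t at t = 3.0000: 77.870079
  t * PV_t at t = 3.5000: 87.733873
  t * PV_t at t = 4.0000: 96.829824
  t * PV_t at t = 4.5000: 105.198988
  t * PV_t at t = 5.0000: 112.880507
  t * PV_t at t = 5.5000: 119.911692
  t * PV_t at t = 6.0000: 126.328107
  t * PV_t at t = 6.5000: 132.163641
  t * PV_t at t = 7.0000: 4432.781168
Macaulay duration D = (sum_t t * PV_t) / P = 5503.083468 / 961.906065 = 5.721020

Answer: Macaulay duration = 5.7210 years


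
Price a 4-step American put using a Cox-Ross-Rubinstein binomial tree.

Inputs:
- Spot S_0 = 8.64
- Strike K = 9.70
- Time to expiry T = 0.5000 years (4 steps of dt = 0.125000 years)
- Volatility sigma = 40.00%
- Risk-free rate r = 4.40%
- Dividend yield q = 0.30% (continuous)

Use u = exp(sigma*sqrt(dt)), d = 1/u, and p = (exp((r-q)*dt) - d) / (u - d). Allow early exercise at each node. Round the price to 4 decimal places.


dt = T/N = 0.125000
u = exp(sigma*sqrt(dt)) = 1.151910; d = 1/u = 0.868123
p = (exp((r-q)*dt) - d) / (u - d) = 0.482809
Discount per step: exp(-r*dt) = 0.994515
Stock lattice S(k, i) with i counting down-moves:
  k=0: S(0,0) = 8.6400
  k=1: S(1,0) = 9.9525; S(1,1) = 7.5006
  k=2: S(2,0) = 11.4644; S(2,1) = 8.6400; S(2,2) = 6.5114
  k=3: S(3,0) = 13.2059; S(3,1) = 9.9525; S(3,2) = 7.5006; S(3,3) = 5.6527
  k=4: S(4,0) = 15.2121; S(4,1) = 11.4644; S(4,2) = 8.6400; S(4,3) = 6.5114; S(4,4) = 4.9073
Terminal payoffs V(N, i) = max(K - S_T, 0):
  V(4,0) = 0.000000; V(4,1) = 0.000000; V(4,2) = 1.060000; V(4,3) = 3.188565; V(4,4) = 4.792733
Backward induction: V(k, i) = exp(-r*dt) * [p * V(k+1, i) + (1-p) * V(k+1, i+1)]; then take max(V_cont, immediate exercise) for American.
  V(3,0) = exp(-r*dt) * [p*0.000000 + (1-p)*0.000000] = 0.000000; exercise = 0.000000; V(3,0) = max -> 0.000000
  V(3,1) = exp(-r*dt) * [p*0.000000 + (1-p)*1.060000] = 0.545215; exercise = 0.000000; V(3,1) = max -> 0.545215
  V(3,2) = exp(-r*dt) * [p*1.060000 + (1-p)*3.188565] = 2.149022; exercise = 2.199413; V(3,2) = max -> 2.199413
  V(3,3) = exp(-r*dt) * [p*3.188565 + (1-p)*4.792733] = 3.996186; exercise = 4.047271; V(3,3) = max -> 4.047271
  V(2,0) = exp(-r*dt) * [p*0.000000 + (1-p)*0.545215] = 0.280434; exercise = 0.000000; V(2,0) = max -> 0.280434
  V(2,1) = exp(-r*dt) * [p*0.545215 + (1-p)*2.199413] = 1.393068; exercise = 1.060000; V(2,1) = max -> 1.393068
  V(2,2) = exp(-r*dt) * [p*2.199413 + (1-p)*4.047271] = 3.137803; exercise = 3.188565; V(2,2) = max -> 3.188565
  V(1,0) = exp(-r*dt) * [p*0.280434 + (1-p)*1.393068] = 0.851184; exercise = 0.000000; V(1,0) = max -> 0.851184
  V(1,1) = exp(-r*dt) * [p*1.393068 + (1-p)*3.188565] = 2.308949; exercise = 2.199413; V(1,1) = max -> 2.308949
  V(0,0) = exp(-r*dt) * [p*0.851184 + (1-p)*2.308949] = 1.596322; exercise = 1.060000; V(0,0) = max -> 1.596322

Answer: Price = V(0,0) = 1.5963


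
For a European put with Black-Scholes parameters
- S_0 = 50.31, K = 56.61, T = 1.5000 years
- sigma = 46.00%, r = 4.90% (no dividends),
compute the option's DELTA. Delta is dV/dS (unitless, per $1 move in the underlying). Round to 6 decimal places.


Answer: Delta = -0.419671

Derivation:
d1 = 0.2027364852; d2 = -0.3606461556
phi(d1) = 0.3908272727; exp(-qT) = 1.0000000000; exp(-rT) = 0.9291361458
N(-d1) = 0.4196705021
Delta = -exp(-qT) * N(-d1) = -1.0000000000 * 0.4196705021 = -0.419671


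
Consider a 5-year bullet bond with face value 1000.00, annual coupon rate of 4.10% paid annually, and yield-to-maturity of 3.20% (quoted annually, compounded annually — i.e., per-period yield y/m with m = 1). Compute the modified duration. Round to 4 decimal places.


Answer: Modified duration = 4.4864

Derivation:
Coupon per period c = face * coupon_rate / m = 41.000000
Periods per year m = 1; per-period yield y/m = 0.032000
Number of cashflows N = 5
Cashflows (t years, CF_t, discount factor 1/(1+y/m)^(m*t), PV):
  t = 1.0000: CF_t = 41.000000, DF = 0.968992, PV = 39.728682
  t = 2.0000: CF_t = 41.000000, DF = 0.938946, PV = 38.496785
  t = 3.0000: CF_t = 41.000000, DF = 0.909831, PV = 37.303086
  t = 4.0000: CF_t = 41.000000, DF = 0.881620, PV = 36.146401
  t = 5.0000: CF_t = 1041.000000, DF = 0.854283, PV = 889.308090
Price P = sum_t PV_t = 1040.983045
First compute Macaulay numerator sum_t t * PV_t:
  t * PV_t at t = 1.0000: 39.728682
  t * PV_t at t = 2.0000: 76.993570
  t * PV_t at t = 3.0000: 111.909259
  t * PV_t at t = 4.0000: 144.585606
  t * PV_t at t = 5.0000: 4446.540450
Macaulay duration D = 4819.757567 / 1040.983045 = 4.630006
Modified duration = D / (1 + y/m) = 4.630006 / (1 + 0.032000) = 4.486440


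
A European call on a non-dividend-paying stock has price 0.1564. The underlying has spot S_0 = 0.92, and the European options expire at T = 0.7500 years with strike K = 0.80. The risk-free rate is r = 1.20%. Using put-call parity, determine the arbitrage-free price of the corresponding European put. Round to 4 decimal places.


Answer: Put price = 0.0292

Derivation:
Put-call parity: C - P = S_0 * exp(-qT) - K * exp(-rT).
S_0 * exp(-qT) = 0.9200 * 1.00000000 = 0.92000000
K * exp(-rT) = 0.8000 * 0.99104038 = 0.79283230
P = C - S*exp(-qT) + K*exp(-rT)
P = 0.1564 - 0.92000000 + 0.79283230 = 0.0292


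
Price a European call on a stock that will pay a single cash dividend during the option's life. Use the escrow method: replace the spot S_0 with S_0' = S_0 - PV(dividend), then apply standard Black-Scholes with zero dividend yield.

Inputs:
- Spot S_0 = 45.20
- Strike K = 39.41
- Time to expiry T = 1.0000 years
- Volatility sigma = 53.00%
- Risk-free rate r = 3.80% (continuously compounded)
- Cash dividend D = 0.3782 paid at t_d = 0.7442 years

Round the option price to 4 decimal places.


Answer: Price = 12.5096

Derivation:
PV(D) = D * exp(-r * t_d) = 0.3782 * 0.97211653 = 0.36765447
S_0' = S_0 - PV(D) = 45.2000 - 0.36765447 = 44.83234553
d1 = (ln(S_0'/K) + (r + sigma^2/2)*T) / (sigma*sqrt(T)) = 0.57992507
d2 = d1 - sigma*sqrt(T) = 0.04992507
exp(-rT) = 0.96271294
N(d1) = 0.71901743; N(d2) = 0.51990895
C = S_0' * N(d1) - K * exp(-rT) * N(d2) = 44.83234553 * 0.71901743 - 39.4100 * 0.96271294 * 0.51990895 = 12.5096


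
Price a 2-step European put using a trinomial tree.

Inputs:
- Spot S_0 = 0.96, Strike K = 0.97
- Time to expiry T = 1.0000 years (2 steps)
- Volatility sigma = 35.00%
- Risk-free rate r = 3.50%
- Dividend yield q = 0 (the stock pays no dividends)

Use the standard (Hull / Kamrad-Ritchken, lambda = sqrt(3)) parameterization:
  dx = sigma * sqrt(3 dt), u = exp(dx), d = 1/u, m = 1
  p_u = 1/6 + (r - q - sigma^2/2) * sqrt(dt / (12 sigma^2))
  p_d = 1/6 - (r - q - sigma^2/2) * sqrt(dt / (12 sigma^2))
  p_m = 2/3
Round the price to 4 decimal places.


dt = T/N = 0.500000; dx = sigma*sqrt(3*dt) = 0.428661
u = exp(dx) = 1.535200; d = 1/u = 0.651381
p_u = 0.151357, p_m = 0.666667, p_d = 0.181976
Discount per step: exp(-r*dt) = 0.982652
Stock lattice S(k, j) with j the centered position index:
  k=0: S(0,+0) = 0.9600
  k=1: S(1,-1) = 0.6253; S(1,+0) = 0.9600; S(1,+1) = 1.4738
  k=2: S(2,-2) = 0.4073; S(2,-1) = 0.6253; S(2,+0) = 0.9600; S(2,+1) = 1.4738; S(2,+2) = 2.2626
Terminal payoffs V(N, j) = max(K - S_T, 0):
  V(2,-2) = 0.562675; V(2,-1) = 0.344674; V(2,+0) = 0.010000; V(2,+1) = 0.000000; V(2,+2) = 0.000000
Backward induction: V(k, j) = exp(-r*dt) * [p_u * V(k+1, j+1) + p_m * V(k+1, j) + p_d * V(k+1, j-1)]
  V(1,-1) = exp(-r*dt) * [p_u*0.010000 + p_m*0.344674 + p_d*0.562675] = 0.327901
  V(1,+0) = exp(-r*dt) * [p_u*0.000000 + p_m*0.010000 + p_d*0.344674] = 0.068185
  V(1,+1) = exp(-r*dt) * [p_u*0.000000 + p_m*0.000000 + p_d*0.010000] = 0.001788
  V(0,+0) = exp(-r*dt) * [p_u*0.001788 + p_m*0.068185 + p_d*0.327901] = 0.103569

Answer: Price = V(0,0) = 0.1036


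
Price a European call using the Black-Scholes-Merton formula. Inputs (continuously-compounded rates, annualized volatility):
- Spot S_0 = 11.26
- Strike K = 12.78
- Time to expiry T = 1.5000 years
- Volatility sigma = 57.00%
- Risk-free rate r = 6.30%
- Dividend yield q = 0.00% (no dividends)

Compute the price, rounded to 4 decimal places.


Answer: Price = 2.9430

Derivation:
d1 = (ln(S/K) + (r - q + 0.5*sigma^2) * T) / (sigma * sqrt(T)) = 0.30303508
d2 = d1 - sigma * sqrt(T) = -0.39506950
exp(-rT) = 0.90982773; exp(-qT) = 1.00000000
C = S_0 * exp(-qT) * N(d1) - K * exp(-rT) * N(d2)
N(d1) = 0.61906843; N(d2) = 0.34639580
C = 11.2600 * 1.00000000 * 0.61906843 - 12.7800 * 0.90982773 * 0.34639580 = 2.9430


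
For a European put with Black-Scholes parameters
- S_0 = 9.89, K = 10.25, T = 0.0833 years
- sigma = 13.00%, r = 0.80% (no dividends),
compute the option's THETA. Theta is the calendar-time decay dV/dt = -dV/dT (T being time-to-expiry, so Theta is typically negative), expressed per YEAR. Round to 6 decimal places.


Answer: Theta = -0.515896

Derivation:
d1 = -0.9163922067; d2 = -0.9539124679
phi(d1) = 0.2621532896; exp(-qT) = 1.0000000000; exp(-rT) = 0.9993338220
Theta = -S*exp(-qT)*phi(d1)*sigma/(2*sqrt(T)) + r*K*exp(-rT)*N(-d2) - q*S*exp(-qT)*N(-d1)
N(-d1) = 0.8202693893; N(-d2) = 0.8299360241; sqrt(T) = 0.2886173938
Term 1 = -9.8900 * 1.0000000000 * 0.2621532896 * 0.1300 / (2 * 0.2886173938) = -0.5839053565
Term 2 = 0.0080 * 10.2500 * 0.9993338220 * 0.8299360241 = 0.0680094174
Term 3 = 0 (no dividend yield, q = 0)
Theta = -0.5839053565 + (0.0680094174) + (0.0000000000) = -0.515896


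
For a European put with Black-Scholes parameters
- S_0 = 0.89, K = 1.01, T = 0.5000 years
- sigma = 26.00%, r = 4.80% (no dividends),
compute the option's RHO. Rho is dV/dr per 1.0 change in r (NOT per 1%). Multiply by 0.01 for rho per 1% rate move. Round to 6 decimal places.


d1 = -0.4655163906; d2 = -0.6493641537
phi(d1) = 0.3579753004; exp(-qT) = 1.0000000000; exp(-rT) = 0.9762857098
N(-d2) = 0.7419484860
Rho = -K*T*exp(-rT)*N(-d2) = -1.0100 * 0.5000 * 0.9762857098 * 0.7419484860 = -0.365799

Answer: Rho = -0.365799


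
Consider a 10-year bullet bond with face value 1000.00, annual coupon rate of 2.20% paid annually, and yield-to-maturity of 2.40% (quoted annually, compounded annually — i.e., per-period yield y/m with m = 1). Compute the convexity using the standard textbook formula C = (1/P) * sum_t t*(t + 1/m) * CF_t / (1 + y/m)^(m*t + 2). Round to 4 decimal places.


Answer: Convexity = 92.0659

Derivation:
Coupon per period c = face * coupon_rate / m = 22.000000
Periods per year m = 1; per-period yield y/m = 0.024000
Number of cashflows N = 10
Cashflows (t years, CF_t, discount factor 1/(1+y/m)^(m*t), PV):
  t = 1.0000: CF_t = 22.000000, DF = 0.976562, PV = 21.484375
  t = 2.0000: CF_t = 22.000000, DF = 0.953674, PV = 20.980835
  t = 3.0000: CF_t = 22.000000, DF = 0.931323, PV = 20.489097
  t = 4.0000: CF_t = 22.000000, DF = 0.909495, PV = 20.008883
  t = 5.0000: CF_t = 22.000000, DF = 0.888178, PV = 19.539925
  t = 6.0000: CF_t = 22.000000, DF = 0.867362, PV = 19.081958
  t = 7.0000: CF_t = 22.000000, DF = 0.847033, PV = 18.634725
  t = 8.0000: CF_t = 22.000000, DF = 0.827181, PV = 18.197973
  t = 9.0000: CF_t = 22.000000, DF = 0.807794, PV = 17.771458
  t = 10.0000: CF_t = 1022.000000, DF = 0.788861, PV = 806.215845
Price P = sum_t PV_t = 982.405075
Convexity numerator sum_t t*(t + 1/m) * CF_t / (1+y/m)^(m*t + 2):
  t = 1.0000: term = 40.978193
  t = 2.0000: term = 120.053301
  t = 3.0000: term = 234.479103
  t = 4.0000: term = 381.639165
  t = 5.0000: term = 559.041745
  t = 6.0000: term = 764.314886
  t = 7.0000: term = 995.201674
  t = 8.0000: term = 1249.555674
  t = 9.0000: term = 1525.336516
  t = 10.0000: term = 84575.407948
Convexity = (1/P) * sum = 90446.008205 / 982.405075 = 92.065901


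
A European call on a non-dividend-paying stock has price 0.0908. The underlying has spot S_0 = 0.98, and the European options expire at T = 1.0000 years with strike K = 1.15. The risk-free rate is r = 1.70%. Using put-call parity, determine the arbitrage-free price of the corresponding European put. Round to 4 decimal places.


Put-call parity: C - P = S_0 * exp(-qT) - K * exp(-rT).
S_0 * exp(-qT) = 0.9800 * 1.00000000 = 0.98000000
K * exp(-rT) = 1.1500 * 0.98314368 = 1.13061524
P = C - S*exp(-qT) + K*exp(-rT)
P = 0.0908 - 0.98000000 + 1.13061524 = 0.2414

Answer: Put price = 0.2414


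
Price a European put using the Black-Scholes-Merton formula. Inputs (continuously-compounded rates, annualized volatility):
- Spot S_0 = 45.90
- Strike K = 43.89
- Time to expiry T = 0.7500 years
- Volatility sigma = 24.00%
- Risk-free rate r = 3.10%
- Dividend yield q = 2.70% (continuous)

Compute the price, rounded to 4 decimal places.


Answer: Price = 2.6821

Derivation:
d1 = (ln(S/K) + (r - q + 0.5*sigma^2) * T) / (sigma * sqrt(T)) = 0.33379801
d2 = d1 - sigma * sqrt(T) = 0.12595191
exp(-rT) = 0.97701820; exp(-qT) = 0.97995365
P = K * exp(-rT) * N(-d2) - S_0 * exp(-qT) * N(-d1)
N(-d1) = 0.36926599; N(-d2) = 0.44988499
P = 43.8900 * 0.97701820 * 0.44988499 - 45.9000 * 0.97995365 * 0.36926599 = 2.6821
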